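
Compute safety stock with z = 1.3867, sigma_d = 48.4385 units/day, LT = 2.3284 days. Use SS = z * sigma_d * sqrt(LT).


sqrt(LT) = sqrt(2.3284) = 1.5259
SS = 1.3867 * 48.4385 * 1.5259 = 102.4948

102.4948 units


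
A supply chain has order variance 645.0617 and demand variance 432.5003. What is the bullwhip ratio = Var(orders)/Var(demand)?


BW = 645.0617 / 432.5003 = 1.4915

1.4915


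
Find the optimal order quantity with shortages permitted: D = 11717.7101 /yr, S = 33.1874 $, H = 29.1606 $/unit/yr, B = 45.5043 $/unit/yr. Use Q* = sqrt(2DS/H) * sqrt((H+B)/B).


sqrt(2DS/H) = 163.3145
sqrt((H+B)/B) = 1.2809
Q* = 163.3145 * 1.2809 = 209.1976

209.1976 units


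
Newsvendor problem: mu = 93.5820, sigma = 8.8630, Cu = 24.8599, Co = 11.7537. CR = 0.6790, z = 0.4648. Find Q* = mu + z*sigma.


CR = Cu/(Cu+Co) = 24.8599/(24.8599+11.7537) = 0.6790
z = 0.4648
Q* = 93.5820 + 0.4648 * 8.8630 = 97.7015

97.7015 units


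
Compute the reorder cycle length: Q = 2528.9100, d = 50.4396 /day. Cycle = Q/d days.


Cycle = 2528.9100 / 50.4396 = 50.1374

50.1374 days


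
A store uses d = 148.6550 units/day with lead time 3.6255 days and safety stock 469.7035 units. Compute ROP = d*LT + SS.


d*LT = 148.6550 * 3.6255 = 538.9487
ROP = 538.9487 + 469.7035 = 1008.6522

1008.6522 units


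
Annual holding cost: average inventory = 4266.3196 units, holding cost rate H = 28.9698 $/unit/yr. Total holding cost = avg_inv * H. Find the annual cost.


Cost = 4266.3196 * 28.9698 = 123594.4255

123594.4255 $/yr


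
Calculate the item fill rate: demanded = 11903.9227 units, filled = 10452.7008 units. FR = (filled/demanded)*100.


FR = 10452.7008 / 11903.9227 * 100 = 87.8089

87.8089%


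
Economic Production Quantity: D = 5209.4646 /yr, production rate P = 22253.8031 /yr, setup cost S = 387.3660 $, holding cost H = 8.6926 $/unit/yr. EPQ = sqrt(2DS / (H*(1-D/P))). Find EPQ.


1 - D/P = 1 - 0.2341 = 0.7659
H*(1-D/P) = 6.6577
2DS = 4035938.9285
EPQ = sqrt(606204.2556) = 778.5912

778.5912 units


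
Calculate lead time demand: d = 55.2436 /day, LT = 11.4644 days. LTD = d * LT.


LTD = 55.2436 * 11.4644 = 633.3347

633.3347 units


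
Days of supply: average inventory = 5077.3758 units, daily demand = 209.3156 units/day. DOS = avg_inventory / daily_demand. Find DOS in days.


DOS = 5077.3758 / 209.3156 = 24.2570

24.2570 days


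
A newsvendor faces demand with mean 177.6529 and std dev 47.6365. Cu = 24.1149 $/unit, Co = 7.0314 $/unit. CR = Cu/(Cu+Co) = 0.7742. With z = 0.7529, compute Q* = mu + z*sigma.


CR = Cu/(Cu+Co) = 24.1149/(24.1149+7.0314) = 0.7742
z = 0.7529
Q* = 177.6529 + 0.7529 * 47.6365 = 213.5184

213.5184 units


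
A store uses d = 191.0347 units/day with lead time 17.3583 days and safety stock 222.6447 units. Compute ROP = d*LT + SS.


d*LT = 191.0347 * 17.3583 = 3316.0376
ROP = 3316.0376 + 222.6447 = 3538.6823

3538.6823 units


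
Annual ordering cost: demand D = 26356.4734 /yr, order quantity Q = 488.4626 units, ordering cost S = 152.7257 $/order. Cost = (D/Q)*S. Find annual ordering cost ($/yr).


Number of orders = D/Q = 53.9580
Cost = 53.9580 * 152.7257 = 8240.7760

8240.7760 $/yr


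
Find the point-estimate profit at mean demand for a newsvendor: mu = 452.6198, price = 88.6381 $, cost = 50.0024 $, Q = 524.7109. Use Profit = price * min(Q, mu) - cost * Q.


Sales at mu = min(524.7109, 452.6198) = 452.6198
Revenue = 88.6381 * 452.6198 = 40119.3591
Total cost = 50.0024 * 524.7109 = 26236.8043
Profit = 40119.3591 - 26236.8043 = 13882.5548

13882.5548 $


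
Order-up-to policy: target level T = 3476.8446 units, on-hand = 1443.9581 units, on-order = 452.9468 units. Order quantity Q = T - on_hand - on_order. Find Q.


Inventory position = OH + OO = 1443.9581 + 452.9468 = 1896.9049
Q = 3476.8446 - 1896.9049 = 1579.9397

1579.9397 units


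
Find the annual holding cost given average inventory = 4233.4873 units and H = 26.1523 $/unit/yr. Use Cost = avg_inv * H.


Cost = 4233.4873 * 26.1523 = 110715.4299

110715.4299 $/yr


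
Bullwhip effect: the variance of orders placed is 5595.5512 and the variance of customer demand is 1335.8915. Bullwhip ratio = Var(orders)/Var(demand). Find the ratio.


BW = 5595.5512 / 1335.8915 = 4.1886

4.1886


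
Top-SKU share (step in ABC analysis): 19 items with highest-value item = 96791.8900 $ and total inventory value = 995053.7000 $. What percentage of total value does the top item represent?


Top item = 96791.8900
Total = 995053.7000
Percentage = 96791.8900 / 995053.7000 * 100 = 9.7273

9.7273%


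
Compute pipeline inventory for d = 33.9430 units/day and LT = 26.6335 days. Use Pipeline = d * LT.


Pipeline = 33.9430 * 26.6335 = 904.0209

904.0209 units


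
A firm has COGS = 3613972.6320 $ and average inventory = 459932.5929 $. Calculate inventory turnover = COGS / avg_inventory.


Turnover = 3613972.6320 / 459932.5929 = 7.8576

7.8576


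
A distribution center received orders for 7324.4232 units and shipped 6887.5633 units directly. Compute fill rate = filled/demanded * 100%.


FR = 6887.5633 / 7324.4232 * 100 = 94.0356

94.0356%


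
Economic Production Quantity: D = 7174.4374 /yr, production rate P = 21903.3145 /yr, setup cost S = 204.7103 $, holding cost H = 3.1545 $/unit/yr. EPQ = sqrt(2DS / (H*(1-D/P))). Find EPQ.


1 - D/P = 1 - 0.3276 = 0.6724
H*(1-D/P) = 2.1212
2DS = 2937362.4650
EPQ = sqrt(1384736.7233) = 1176.7484

1176.7484 units


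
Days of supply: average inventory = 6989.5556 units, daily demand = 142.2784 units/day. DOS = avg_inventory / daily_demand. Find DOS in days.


DOS = 6989.5556 / 142.2784 = 49.1259

49.1259 days


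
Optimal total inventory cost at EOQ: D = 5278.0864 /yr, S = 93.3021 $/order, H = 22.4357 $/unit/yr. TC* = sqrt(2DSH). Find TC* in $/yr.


2*D*S*H = 22097214.6179
TC* = sqrt(22097214.6179) = 4700.7674

4700.7674 $/yr


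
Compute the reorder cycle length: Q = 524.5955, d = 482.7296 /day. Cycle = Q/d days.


Cycle = 524.5955 / 482.7296 = 1.0867

1.0867 days


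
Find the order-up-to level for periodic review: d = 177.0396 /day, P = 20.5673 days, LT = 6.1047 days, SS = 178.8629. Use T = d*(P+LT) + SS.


P + LT = 26.6720
d*(P+LT) = 177.0396 * 26.6720 = 4722.0002
T = 4722.0002 + 178.8629 = 4900.8631

4900.8631 units


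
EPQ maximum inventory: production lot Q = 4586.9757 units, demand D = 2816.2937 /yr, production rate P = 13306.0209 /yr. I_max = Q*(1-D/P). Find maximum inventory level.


D/P = 0.2117
1 - D/P = 0.7883
I_max = 4586.9757 * 0.7883 = 3616.1167

3616.1167 units


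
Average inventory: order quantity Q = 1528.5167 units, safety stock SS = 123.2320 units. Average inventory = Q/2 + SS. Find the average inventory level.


Q/2 = 764.2583
Avg = 764.2583 + 123.2320 = 887.4903

887.4903 units


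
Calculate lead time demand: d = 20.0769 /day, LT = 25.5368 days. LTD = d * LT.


LTD = 20.0769 * 25.5368 = 512.6998

512.6998 units


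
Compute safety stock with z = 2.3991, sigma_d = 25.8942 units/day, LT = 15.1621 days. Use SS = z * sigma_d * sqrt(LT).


sqrt(LT) = sqrt(15.1621) = 3.8939
SS = 2.3991 * 25.8942 * 3.8939 = 241.8970

241.8970 units


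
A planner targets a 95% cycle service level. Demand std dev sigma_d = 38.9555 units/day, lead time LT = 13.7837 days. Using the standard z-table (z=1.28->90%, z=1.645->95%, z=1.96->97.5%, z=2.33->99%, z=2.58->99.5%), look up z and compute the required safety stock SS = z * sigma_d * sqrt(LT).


From the table, SL = 95% corresponds to z = 1.645
sqrt(LT) = sqrt(13.7837) = 3.7126
SS = 1.645 * 38.9555 * 3.7126 = 237.9127

237.9127 units


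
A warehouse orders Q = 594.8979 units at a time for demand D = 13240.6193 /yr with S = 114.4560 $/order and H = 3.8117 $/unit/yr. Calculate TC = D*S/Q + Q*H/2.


Ordering cost = D*S/Q = 2547.4427
Holding cost = Q*H/2 = 1133.7862
TC = 2547.4427 + 1133.7862 = 3681.2289

3681.2289 $/yr


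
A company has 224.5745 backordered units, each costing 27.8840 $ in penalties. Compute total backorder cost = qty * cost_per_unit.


Total = 224.5745 * 27.8840 = 6262.0354

6262.0354 $


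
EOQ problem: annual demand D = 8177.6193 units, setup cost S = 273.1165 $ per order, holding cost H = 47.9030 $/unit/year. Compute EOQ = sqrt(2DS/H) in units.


2*D*S = 2 * 8177.6193 * 273.1165 = 4466885.5231
2*D*S/H = 93248.5549
EOQ = sqrt(93248.5549) = 305.3663

305.3663 units


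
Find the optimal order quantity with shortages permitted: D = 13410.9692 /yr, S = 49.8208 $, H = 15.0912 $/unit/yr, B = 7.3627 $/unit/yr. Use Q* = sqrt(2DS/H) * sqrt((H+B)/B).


sqrt(2DS/H) = 297.5696
sqrt((H+B)/B) = 1.7463
Q* = 297.5696 * 1.7463 = 519.6559

519.6559 units


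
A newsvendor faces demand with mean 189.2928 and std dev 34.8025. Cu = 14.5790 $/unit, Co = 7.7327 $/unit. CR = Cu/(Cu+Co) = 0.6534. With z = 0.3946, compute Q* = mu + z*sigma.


CR = Cu/(Cu+Co) = 14.5790/(14.5790+7.7327) = 0.6534
z = 0.3946
Q* = 189.2928 + 0.3946 * 34.8025 = 203.0259

203.0259 units


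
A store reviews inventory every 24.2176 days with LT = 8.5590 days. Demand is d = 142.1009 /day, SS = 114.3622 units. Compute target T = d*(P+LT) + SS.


P + LT = 32.7766
d*(P+LT) = 142.1009 * 32.7766 = 4657.5844
T = 4657.5844 + 114.3622 = 4771.9466

4771.9466 units


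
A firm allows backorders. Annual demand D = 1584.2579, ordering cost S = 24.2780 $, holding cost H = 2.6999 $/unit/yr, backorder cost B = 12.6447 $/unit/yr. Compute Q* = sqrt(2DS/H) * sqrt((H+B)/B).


sqrt(2DS/H) = 168.7954
sqrt((H+B)/B) = 1.1016
Q* = 168.7954 * 1.1016 = 185.9448

185.9448 units


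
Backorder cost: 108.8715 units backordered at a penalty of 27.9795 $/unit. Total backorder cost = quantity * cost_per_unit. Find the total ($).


Total = 108.8715 * 27.9795 = 3046.1701

3046.1701 $


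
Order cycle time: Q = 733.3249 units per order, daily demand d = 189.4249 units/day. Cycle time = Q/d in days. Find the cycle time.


Cycle = 733.3249 / 189.4249 = 3.8713

3.8713 days


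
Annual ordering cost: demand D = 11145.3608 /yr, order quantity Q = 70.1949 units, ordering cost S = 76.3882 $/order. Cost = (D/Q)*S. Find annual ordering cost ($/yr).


Number of orders = D/Q = 158.7774
Cost = 158.7774 * 76.3882 = 12128.7166

12128.7166 $/yr


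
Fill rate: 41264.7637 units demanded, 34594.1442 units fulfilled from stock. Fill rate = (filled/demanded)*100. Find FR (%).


FR = 34594.1442 / 41264.7637 * 100 = 83.8346

83.8346%


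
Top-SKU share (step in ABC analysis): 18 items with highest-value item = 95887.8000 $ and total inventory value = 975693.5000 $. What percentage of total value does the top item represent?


Top item = 95887.8000
Total = 975693.5000
Percentage = 95887.8000 / 975693.5000 * 100 = 9.8277

9.8277%


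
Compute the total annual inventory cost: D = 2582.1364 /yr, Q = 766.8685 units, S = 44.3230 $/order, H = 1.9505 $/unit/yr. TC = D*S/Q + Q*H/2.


Ordering cost = D*S/Q = 149.2408
Holding cost = Q*H/2 = 747.8885
TC = 149.2408 + 747.8885 = 897.1293

897.1293 $/yr


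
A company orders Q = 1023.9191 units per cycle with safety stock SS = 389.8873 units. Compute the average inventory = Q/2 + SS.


Q/2 = 511.9595
Avg = 511.9595 + 389.8873 = 901.8468

901.8468 units


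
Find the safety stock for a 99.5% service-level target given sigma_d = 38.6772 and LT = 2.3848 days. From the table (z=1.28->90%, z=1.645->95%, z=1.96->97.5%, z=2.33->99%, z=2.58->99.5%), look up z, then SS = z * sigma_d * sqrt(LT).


From the table, SL = 99.5% corresponds to z = 2.58
sqrt(LT) = sqrt(2.3848) = 1.5443
SS = 2.58 * 38.6772 * 1.5443 = 154.0993

154.0993 units


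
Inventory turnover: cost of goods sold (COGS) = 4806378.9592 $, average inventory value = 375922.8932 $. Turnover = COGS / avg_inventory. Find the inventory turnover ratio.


Turnover = 4806378.9592 / 375922.8932 = 12.7855

12.7855


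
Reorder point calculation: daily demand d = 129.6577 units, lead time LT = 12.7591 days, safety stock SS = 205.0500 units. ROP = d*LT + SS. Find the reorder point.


d*LT = 129.6577 * 12.7591 = 1654.3156
ROP = 1654.3156 + 205.0500 = 1859.3656

1859.3656 units


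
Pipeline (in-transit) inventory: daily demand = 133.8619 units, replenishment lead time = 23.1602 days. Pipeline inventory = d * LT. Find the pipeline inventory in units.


Pipeline = 133.8619 * 23.1602 = 3100.2684

3100.2684 units


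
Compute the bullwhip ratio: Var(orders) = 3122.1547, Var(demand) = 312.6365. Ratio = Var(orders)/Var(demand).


BW = 3122.1547 / 312.6365 = 9.9865

9.9865


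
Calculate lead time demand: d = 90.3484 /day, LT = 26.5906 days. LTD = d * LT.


LTD = 90.3484 * 26.5906 = 2402.4182

2402.4182 units


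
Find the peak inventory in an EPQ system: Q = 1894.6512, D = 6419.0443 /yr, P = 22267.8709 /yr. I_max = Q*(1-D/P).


D/P = 0.2883
1 - D/P = 0.7117
I_max = 1894.6512 * 0.7117 = 1348.4899

1348.4899 units


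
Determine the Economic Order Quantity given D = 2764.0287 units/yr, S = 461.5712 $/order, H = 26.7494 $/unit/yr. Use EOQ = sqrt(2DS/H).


2*D*S = 2 * 2764.0287 * 461.5712 = 2551592.0878
2*D*S/H = 95388.7597
EOQ = sqrt(95388.7597) = 308.8507

308.8507 units


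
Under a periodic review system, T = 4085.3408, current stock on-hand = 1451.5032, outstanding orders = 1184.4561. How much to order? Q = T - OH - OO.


Inventory position = OH + OO = 1451.5032 + 1184.4561 = 2635.9593
Q = 4085.3408 - 2635.9593 = 1449.3815

1449.3815 units


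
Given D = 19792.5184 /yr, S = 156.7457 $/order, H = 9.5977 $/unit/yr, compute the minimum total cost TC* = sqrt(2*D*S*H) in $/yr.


2*D*S*H = 59551658.3024
TC* = sqrt(59551658.3024) = 7716.9721

7716.9721 $/yr


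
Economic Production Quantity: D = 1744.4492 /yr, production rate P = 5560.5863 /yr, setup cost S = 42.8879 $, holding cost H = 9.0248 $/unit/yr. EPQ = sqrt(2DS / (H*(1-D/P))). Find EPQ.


1 - D/P = 1 - 0.3137 = 0.6863
H*(1-D/P) = 6.1936
2DS = 149631.5257
EPQ = sqrt(24159.1769) = 155.4322

155.4322 units


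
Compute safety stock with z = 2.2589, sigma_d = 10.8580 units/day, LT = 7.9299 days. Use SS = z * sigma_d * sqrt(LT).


sqrt(LT) = sqrt(7.9299) = 2.8160
SS = 2.2589 * 10.8580 * 2.8160 = 69.0686

69.0686 units


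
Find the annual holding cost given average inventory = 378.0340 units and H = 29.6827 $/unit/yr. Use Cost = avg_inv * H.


Cost = 378.0340 * 29.6827 = 11221.0698

11221.0698 $/yr


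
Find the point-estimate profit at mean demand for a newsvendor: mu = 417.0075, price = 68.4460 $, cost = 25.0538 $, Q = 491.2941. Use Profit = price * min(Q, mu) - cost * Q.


Sales at mu = min(491.2941, 417.0075) = 417.0075
Revenue = 68.4460 * 417.0075 = 28542.4953
Total cost = 25.0538 * 491.2941 = 12308.7841
Profit = 28542.4953 - 12308.7841 = 16233.7112

16233.7112 $


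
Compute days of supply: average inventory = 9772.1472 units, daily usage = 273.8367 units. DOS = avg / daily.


DOS = 9772.1472 / 273.8367 = 35.6860

35.6860 days


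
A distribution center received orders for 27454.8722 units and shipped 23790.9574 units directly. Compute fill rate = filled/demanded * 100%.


FR = 23790.9574 / 27454.8722 * 100 = 86.6548

86.6548%


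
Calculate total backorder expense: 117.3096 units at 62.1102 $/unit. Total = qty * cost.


Total = 117.3096 * 62.1102 = 7286.1227

7286.1227 $


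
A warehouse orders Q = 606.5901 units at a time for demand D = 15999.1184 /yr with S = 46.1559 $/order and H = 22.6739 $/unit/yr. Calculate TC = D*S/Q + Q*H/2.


Ordering cost = D*S/Q = 1217.3850
Holding cost = Q*H/2 = 6876.8816
TC = 1217.3850 + 6876.8816 = 8094.2667

8094.2667 $/yr


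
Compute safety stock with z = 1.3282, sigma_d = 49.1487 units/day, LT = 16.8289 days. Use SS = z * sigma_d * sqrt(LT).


sqrt(LT) = sqrt(16.8289) = 4.1023
SS = 1.3282 * 49.1487 * 4.1023 = 267.7956

267.7956 units


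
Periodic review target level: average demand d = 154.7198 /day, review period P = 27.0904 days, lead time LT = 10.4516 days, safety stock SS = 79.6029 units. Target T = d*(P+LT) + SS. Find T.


P + LT = 37.5420
d*(P+LT) = 154.7198 * 37.5420 = 5808.4907
T = 5808.4907 + 79.6029 = 5888.0936

5888.0936 units


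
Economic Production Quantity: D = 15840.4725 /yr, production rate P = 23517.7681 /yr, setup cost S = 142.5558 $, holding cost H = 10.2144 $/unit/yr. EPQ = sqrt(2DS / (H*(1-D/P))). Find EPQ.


1 - D/P = 1 - 0.6736 = 0.3264
H*(1-D/P) = 3.3345
2DS = 4516302.4592
EPQ = sqrt(1354434.4739) = 1163.8017

1163.8017 units


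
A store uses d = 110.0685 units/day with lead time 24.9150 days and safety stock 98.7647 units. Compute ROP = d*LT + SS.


d*LT = 110.0685 * 24.9150 = 2742.3567
ROP = 2742.3567 + 98.7647 = 2841.1214

2841.1214 units


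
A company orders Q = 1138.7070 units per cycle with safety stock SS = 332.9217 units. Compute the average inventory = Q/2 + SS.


Q/2 = 569.3535
Avg = 569.3535 + 332.9217 = 902.2752

902.2752 units


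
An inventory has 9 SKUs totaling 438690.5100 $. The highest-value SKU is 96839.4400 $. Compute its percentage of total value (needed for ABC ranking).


Top item = 96839.4400
Total = 438690.5100
Percentage = 96839.4400 / 438690.5100 * 100 = 22.0747

22.0747%


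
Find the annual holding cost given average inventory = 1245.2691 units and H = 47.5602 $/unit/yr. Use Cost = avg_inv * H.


Cost = 1245.2691 * 47.5602 = 59225.2474

59225.2474 $/yr


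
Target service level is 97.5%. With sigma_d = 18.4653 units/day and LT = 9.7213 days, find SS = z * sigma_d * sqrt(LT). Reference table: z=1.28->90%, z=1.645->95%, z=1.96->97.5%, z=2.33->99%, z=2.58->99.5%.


From the table, SL = 97.5% corresponds to z = 1.96
sqrt(LT) = sqrt(9.7213) = 3.1179
SS = 1.96 * 18.4653 * 3.1179 = 112.8430

112.8430 units


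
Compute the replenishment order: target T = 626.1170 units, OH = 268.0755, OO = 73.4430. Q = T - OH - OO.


Inventory position = OH + OO = 268.0755 + 73.4430 = 341.5185
Q = 626.1170 - 341.5185 = 284.5985

284.5985 units


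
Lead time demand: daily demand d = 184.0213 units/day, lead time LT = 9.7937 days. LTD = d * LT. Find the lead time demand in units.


LTD = 184.0213 * 9.7937 = 1802.2494

1802.2494 units


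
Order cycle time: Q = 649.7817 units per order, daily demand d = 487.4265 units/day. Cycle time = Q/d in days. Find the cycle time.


Cycle = 649.7817 / 487.4265 = 1.3331

1.3331 days


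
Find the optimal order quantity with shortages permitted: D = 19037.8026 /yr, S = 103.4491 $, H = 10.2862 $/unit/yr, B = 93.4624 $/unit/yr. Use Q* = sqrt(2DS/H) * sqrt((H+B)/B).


sqrt(2DS/H) = 618.8128
sqrt((H+B)/B) = 1.0536
Q* = 618.8128 * 1.0536 = 651.9765

651.9765 units


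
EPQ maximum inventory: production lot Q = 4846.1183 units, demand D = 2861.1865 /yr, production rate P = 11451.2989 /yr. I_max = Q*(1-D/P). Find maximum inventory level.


D/P = 0.2499
1 - D/P = 0.7501
I_max = 4846.1183 * 0.7501 = 3635.2820

3635.2820 units


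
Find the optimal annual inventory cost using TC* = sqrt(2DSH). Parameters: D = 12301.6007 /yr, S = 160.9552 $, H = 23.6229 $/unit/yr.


2*D*S*H = 93546995.8690
TC* = sqrt(93546995.8690) = 9671.9696

9671.9696 $/yr


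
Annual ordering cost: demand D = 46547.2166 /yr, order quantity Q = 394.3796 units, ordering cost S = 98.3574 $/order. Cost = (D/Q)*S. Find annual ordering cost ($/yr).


Number of orders = D/Q = 118.0264
Cost = 118.0264 * 98.3574 = 11608.7729

11608.7729 $/yr


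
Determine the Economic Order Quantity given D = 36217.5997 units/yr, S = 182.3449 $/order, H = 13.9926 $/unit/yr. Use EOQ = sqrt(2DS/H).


2*D*S = 2 * 36217.5997 * 182.3449 = 13208189.1911
2*D*S/H = 943941.0253
EOQ = sqrt(943941.0253) = 971.5663

971.5663 units


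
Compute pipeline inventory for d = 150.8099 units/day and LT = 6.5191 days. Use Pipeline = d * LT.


Pipeline = 150.8099 * 6.5191 = 983.1448

983.1448 units


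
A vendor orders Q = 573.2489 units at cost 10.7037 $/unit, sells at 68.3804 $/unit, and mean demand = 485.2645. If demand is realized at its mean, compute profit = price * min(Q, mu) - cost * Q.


Sales at mu = min(573.2489, 485.2645) = 485.2645
Revenue = 68.3804 * 485.2645 = 33182.5806
Total cost = 10.7037 * 573.2489 = 6135.8843
Profit = 33182.5806 - 6135.8843 = 27046.6964

27046.6964 $


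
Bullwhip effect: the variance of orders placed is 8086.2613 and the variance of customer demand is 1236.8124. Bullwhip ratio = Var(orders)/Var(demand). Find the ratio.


BW = 8086.2613 / 1236.8124 = 6.5380

6.5380


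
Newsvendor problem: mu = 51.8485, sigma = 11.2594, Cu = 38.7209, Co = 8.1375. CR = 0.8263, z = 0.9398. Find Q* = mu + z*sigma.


CR = Cu/(Cu+Co) = 38.7209/(38.7209+8.1375) = 0.8263
z = 0.9398
Q* = 51.8485 + 0.9398 * 11.2594 = 62.4301

62.4301 units


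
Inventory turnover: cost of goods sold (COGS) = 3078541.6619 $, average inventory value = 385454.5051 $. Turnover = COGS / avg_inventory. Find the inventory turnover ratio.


Turnover = 3078541.6619 / 385454.5051 = 7.9868

7.9868


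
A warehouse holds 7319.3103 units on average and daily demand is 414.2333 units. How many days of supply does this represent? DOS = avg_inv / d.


DOS = 7319.3103 / 414.2333 = 17.6695

17.6695 days


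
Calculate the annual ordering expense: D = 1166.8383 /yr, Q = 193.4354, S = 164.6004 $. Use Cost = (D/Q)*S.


Number of orders = D/Q = 6.0322
Cost = 6.0322 * 164.6004 = 992.9002

992.9002 $/yr


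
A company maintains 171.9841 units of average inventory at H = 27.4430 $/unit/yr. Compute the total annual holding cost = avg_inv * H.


Cost = 171.9841 * 27.4430 = 4719.7597

4719.7597 $/yr


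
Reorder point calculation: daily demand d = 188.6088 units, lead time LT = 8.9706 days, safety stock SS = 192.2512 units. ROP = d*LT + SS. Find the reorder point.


d*LT = 188.6088 * 8.9706 = 1691.9341
ROP = 1691.9341 + 192.2512 = 1884.1853

1884.1853 units


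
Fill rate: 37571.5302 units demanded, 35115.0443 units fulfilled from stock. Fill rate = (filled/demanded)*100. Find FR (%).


FR = 35115.0443 / 37571.5302 * 100 = 93.4618

93.4618%


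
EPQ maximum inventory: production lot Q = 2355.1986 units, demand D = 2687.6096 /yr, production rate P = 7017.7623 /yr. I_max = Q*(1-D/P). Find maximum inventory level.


D/P = 0.3830
1 - D/P = 0.6170
I_max = 2355.1986 * 0.6170 = 1453.2224

1453.2224 units


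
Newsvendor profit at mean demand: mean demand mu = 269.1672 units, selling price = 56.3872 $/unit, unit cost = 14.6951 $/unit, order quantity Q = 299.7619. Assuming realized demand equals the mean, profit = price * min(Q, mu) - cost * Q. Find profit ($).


Sales at mu = min(299.7619, 269.1672) = 269.1672
Revenue = 56.3872 * 269.1672 = 15177.5847
Total cost = 14.6951 * 299.7619 = 4405.0311
Profit = 15177.5847 - 4405.0311 = 10772.5536

10772.5536 $


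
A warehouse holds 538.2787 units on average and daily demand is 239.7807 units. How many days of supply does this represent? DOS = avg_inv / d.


DOS = 538.2787 / 239.7807 = 2.2449

2.2449 days


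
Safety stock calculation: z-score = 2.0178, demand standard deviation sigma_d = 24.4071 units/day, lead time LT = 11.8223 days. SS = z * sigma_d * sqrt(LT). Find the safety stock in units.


sqrt(LT) = sqrt(11.8223) = 3.4384
SS = 2.0178 * 24.4071 * 3.4384 = 169.3344

169.3344 units


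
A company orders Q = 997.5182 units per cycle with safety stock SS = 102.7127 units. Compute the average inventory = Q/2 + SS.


Q/2 = 498.7591
Avg = 498.7591 + 102.7127 = 601.4718

601.4718 units


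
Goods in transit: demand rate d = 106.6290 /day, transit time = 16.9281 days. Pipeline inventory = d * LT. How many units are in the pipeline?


Pipeline = 106.6290 * 16.9281 = 1805.0264

1805.0264 units


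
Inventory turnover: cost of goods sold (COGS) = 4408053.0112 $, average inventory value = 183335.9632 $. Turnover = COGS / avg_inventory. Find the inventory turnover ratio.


Turnover = 4408053.0112 / 183335.9632 = 24.0436

24.0436


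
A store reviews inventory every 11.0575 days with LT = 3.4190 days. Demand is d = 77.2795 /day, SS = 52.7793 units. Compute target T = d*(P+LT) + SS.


P + LT = 14.4765
d*(P+LT) = 77.2795 * 14.4765 = 1118.7367
T = 1118.7367 + 52.7793 = 1171.5160

1171.5160 units


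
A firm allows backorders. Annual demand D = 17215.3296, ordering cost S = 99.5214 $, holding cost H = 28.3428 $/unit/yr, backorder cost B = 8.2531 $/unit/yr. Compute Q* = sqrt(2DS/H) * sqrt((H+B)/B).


sqrt(2DS/H) = 347.7039
sqrt((H+B)/B) = 2.1058
Q* = 347.7039 * 2.1058 = 732.1789

732.1789 units


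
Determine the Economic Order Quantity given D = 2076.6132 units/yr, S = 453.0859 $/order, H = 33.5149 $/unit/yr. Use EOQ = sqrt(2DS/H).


2*D*S = 2 * 2076.6132 * 453.0859 = 1881768.3213
2*D*S/H = 56147.2158
EOQ = sqrt(56147.2158) = 236.9540

236.9540 units


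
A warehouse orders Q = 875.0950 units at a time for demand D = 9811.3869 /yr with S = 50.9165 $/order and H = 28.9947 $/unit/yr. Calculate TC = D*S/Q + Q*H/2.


Ordering cost = D*S/Q = 570.8654
Holding cost = Q*H/2 = 12686.5585
TC = 570.8654 + 12686.5585 = 13257.4239

13257.4239 $/yr


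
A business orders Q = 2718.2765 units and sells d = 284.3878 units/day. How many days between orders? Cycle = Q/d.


Cycle = 2718.2765 / 284.3878 = 9.5583

9.5583 days


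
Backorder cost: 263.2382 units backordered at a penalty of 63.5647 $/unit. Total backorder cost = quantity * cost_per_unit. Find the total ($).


Total = 263.2382 * 63.5647 = 16732.6572

16732.6572 $


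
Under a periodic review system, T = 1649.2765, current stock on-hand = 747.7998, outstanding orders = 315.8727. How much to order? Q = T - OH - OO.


Inventory position = OH + OO = 747.7998 + 315.8727 = 1063.6725
Q = 1649.2765 - 1063.6725 = 585.6040

585.6040 units


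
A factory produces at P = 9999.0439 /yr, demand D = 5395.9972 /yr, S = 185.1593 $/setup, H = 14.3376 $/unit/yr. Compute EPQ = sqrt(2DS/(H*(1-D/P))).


1 - D/P = 1 - 0.5397 = 0.4603
H*(1-D/P) = 6.6003
2DS = 1998238.1287
EPQ = sqrt(302749.8075) = 550.2271

550.2271 units


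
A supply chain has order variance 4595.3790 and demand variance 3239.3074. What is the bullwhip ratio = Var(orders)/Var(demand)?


BW = 4595.3790 / 3239.3074 = 1.4186

1.4186


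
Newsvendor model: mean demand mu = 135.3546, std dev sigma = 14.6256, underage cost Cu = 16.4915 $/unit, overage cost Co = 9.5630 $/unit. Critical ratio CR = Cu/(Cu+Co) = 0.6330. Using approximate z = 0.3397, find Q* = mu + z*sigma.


CR = Cu/(Cu+Co) = 16.4915/(16.4915+9.5630) = 0.6330
z = 0.3397
Q* = 135.3546 + 0.3397 * 14.6256 = 140.3229

140.3229 units


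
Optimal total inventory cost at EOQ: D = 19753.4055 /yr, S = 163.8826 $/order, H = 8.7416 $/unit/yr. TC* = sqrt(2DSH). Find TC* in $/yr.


2*D*S*H = 56597304.7906
TC* = sqrt(56597304.7906) = 7523.1180

7523.1180 $/yr


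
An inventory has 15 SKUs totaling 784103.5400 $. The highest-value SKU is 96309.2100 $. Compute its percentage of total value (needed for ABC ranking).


Top item = 96309.2100
Total = 784103.5400
Percentage = 96309.2100 / 784103.5400 * 100 = 12.2827

12.2827%


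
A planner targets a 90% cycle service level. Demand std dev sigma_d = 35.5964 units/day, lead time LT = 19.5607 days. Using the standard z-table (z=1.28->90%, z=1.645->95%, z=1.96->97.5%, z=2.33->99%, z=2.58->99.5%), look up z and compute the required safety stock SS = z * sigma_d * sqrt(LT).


From the table, SL = 90% corresponds to z = 1.28
sqrt(LT) = sqrt(19.5607) = 4.4227
SS = 1.28 * 35.5964 * 4.4227 = 201.5154

201.5154 units


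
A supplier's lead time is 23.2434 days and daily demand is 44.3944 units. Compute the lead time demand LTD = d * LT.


LTD = 44.3944 * 23.2434 = 1031.8768

1031.8768 units


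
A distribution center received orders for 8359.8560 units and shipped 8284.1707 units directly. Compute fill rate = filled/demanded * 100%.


FR = 8284.1707 / 8359.8560 * 100 = 99.0947

99.0947%


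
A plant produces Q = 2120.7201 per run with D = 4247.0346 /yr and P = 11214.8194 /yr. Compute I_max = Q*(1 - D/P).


D/P = 0.3787
1 - D/P = 0.6213
I_max = 2120.7201 * 0.6213 = 1317.6067

1317.6067 units


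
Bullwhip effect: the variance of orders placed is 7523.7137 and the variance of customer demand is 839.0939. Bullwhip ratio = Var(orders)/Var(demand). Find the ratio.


BW = 7523.7137 / 839.0939 = 8.9665

8.9665


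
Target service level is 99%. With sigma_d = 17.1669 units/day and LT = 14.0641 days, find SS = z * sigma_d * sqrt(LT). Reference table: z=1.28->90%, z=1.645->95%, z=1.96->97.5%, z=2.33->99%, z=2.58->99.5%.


From the table, SL = 99% corresponds to z = 2.33
sqrt(LT) = sqrt(14.0641) = 3.7502
SS = 2.33 * 17.1669 * 3.7502 = 150.0043

150.0043 units


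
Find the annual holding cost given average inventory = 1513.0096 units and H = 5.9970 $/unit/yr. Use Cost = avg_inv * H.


Cost = 1513.0096 * 5.9970 = 9073.5186

9073.5186 $/yr


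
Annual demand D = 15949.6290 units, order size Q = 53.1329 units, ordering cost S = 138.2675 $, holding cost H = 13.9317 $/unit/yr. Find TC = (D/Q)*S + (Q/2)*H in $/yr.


Ordering cost = D*S/Q = 41505.6458
Holding cost = Q*H/2 = 370.1158
TC = 41505.6458 + 370.1158 = 41875.7616

41875.7616 $/yr


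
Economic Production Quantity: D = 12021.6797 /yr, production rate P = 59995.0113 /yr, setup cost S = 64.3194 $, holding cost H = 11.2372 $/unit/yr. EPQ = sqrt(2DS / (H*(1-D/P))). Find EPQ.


1 - D/P = 1 - 0.2004 = 0.7996
H*(1-D/P) = 8.9855
2DS = 1546454.4506
EPQ = sqrt(172105.3147) = 414.8558

414.8558 units


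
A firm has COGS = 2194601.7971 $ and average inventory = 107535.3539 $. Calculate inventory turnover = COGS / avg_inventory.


Turnover = 2194601.7971 / 107535.3539 = 20.4082

20.4082


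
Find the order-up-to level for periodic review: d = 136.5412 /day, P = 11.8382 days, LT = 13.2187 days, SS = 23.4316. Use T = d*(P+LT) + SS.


P + LT = 25.0569
d*(P+LT) = 136.5412 * 25.0569 = 3421.2992
T = 3421.2992 + 23.4316 = 3444.7308

3444.7308 units


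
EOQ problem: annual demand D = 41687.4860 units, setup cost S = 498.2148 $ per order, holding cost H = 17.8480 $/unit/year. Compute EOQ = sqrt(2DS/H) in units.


2*D*S = 2 * 41687.4860 * 498.2148 = 41538645.0000
2*D*S/H = 2327355.7261
EOQ = sqrt(2327355.7261) = 1525.5673

1525.5673 units


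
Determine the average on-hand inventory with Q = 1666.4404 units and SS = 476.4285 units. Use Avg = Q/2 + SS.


Q/2 = 833.2202
Avg = 833.2202 + 476.4285 = 1309.6487

1309.6487 units


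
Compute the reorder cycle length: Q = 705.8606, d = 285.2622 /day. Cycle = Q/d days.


Cycle = 705.8606 / 285.2622 = 2.4744

2.4744 days


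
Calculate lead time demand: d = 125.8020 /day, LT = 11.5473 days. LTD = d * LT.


LTD = 125.8020 * 11.5473 = 1452.6734

1452.6734 units


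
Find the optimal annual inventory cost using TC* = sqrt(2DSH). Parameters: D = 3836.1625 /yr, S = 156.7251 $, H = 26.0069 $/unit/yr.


2*D*S*H = 31271890.3510
TC* = sqrt(31271890.3510) = 5592.1275

5592.1275 $/yr


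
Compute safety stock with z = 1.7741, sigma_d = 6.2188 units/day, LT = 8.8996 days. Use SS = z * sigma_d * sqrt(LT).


sqrt(LT) = sqrt(8.8996) = 2.9832
SS = 1.7741 * 6.2188 * 2.9832 = 32.9132

32.9132 units


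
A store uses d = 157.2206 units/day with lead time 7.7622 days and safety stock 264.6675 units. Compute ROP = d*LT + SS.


d*LT = 157.2206 * 7.7622 = 1220.3777
ROP = 1220.3777 + 264.6675 = 1485.0452

1485.0452 units


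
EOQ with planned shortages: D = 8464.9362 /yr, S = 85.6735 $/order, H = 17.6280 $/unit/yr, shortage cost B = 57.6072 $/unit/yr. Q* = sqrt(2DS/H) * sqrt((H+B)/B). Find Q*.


sqrt(2DS/H) = 286.8459
sqrt((H+B)/B) = 1.1428
Q* = 286.8459 * 1.1428 = 327.8089

327.8089 units


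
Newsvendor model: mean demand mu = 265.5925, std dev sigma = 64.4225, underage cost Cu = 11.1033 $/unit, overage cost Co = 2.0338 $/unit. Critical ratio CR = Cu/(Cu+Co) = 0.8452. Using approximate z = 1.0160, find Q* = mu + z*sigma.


CR = Cu/(Cu+Co) = 11.1033/(11.1033+2.0338) = 0.8452
z = 1.0160
Q* = 265.5925 + 1.0160 * 64.4225 = 331.0458

331.0458 units


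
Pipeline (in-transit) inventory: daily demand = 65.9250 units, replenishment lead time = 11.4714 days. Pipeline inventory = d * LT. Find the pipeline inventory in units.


Pipeline = 65.9250 * 11.4714 = 756.2520

756.2520 units


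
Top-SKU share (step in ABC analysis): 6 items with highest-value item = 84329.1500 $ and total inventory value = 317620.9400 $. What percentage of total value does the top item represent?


Top item = 84329.1500
Total = 317620.9400
Percentage = 84329.1500 / 317620.9400 * 100 = 26.5502

26.5502%


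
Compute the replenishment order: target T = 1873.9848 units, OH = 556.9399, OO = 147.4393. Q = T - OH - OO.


Inventory position = OH + OO = 556.9399 + 147.4393 = 704.3792
Q = 1873.9848 - 704.3792 = 1169.6056

1169.6056 units


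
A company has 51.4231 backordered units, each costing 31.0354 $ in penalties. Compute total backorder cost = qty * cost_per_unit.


Total = 51.4231 * 31.0354 = 1595.9365

1595.9365 $


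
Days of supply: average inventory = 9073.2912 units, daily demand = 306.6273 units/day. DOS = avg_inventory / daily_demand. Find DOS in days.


DOS = 9073.2912 / 306.6273 = 29.5906

29.5906 days


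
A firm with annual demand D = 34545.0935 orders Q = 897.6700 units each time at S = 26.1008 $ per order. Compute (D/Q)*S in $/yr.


Number of orders = D/Q = 38.4831
Cost = 38.4831 * 26.1008 = 1004.4388

1004.4388 $/yr


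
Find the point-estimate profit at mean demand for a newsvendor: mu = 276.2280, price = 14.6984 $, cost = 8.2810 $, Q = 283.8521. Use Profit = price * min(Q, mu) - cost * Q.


Sales at mu = min(283.8521, 276.2280) = 276.2280
Revenue = 14.6984 * 276.2280 = 4060.1096
Total cost = 8.2810 * 283.8521 = 2350.5792
Profit = 4060.1096 - 2350.5792 = 1709.5304

1709.5304 $


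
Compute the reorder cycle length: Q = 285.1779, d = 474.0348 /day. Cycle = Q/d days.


Cycle = 285.1779 / 474.0348 = 0.6016

0.6016 days


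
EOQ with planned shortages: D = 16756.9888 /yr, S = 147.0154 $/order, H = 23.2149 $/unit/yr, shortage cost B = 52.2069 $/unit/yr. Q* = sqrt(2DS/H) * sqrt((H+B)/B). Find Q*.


sqrt(2DS/H) = 460.6923
sqrt((H+B)/B) = 1.2019
Q* = 460.6923 * 1.2019 = 553.7267

553.7267 units


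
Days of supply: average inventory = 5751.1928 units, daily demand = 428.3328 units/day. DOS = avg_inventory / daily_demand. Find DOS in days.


DOS = 5751.1928 / 428.3328 = 13.4269

13.4269 days


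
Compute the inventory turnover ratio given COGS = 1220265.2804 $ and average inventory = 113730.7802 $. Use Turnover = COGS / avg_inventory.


Turnover = 1220265.2804 / 113730.7802 = 10.7294

10.7294


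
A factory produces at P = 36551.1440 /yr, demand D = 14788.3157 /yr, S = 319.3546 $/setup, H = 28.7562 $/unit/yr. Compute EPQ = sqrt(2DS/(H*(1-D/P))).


1 - D/P = 1 - 0.4046 = 0.5954
H*(1-D/P) = 17.1217
2DS = 9445433.2901
EPQ = sqrt(551665.7583) = 742.7421

742.7421 units


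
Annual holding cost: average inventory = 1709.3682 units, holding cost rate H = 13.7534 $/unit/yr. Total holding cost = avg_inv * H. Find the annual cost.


Cost = 1709.3682 * 13.7534 = 23509.6246

23509.6246 $/yr


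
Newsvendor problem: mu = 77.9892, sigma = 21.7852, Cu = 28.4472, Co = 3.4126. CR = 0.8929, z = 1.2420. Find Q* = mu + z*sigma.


CR = Cu/(Cu+Co) = 28.4472/(28.4472+3.4126) = 0.8929
z = 1.2420
Q* = 77.9892 + 1.2420 * 21.7852 = 105.0464

105.0464 units


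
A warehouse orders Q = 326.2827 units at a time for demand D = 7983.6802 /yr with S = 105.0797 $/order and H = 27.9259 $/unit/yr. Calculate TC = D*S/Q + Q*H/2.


Ordering cost = D*S/Q = 2571.1529
Holding cost = Q*H/2 = 4555.8690
TC = 2571.1529 + 4555.8690 = 7127.0220

7127.0220 $/yr


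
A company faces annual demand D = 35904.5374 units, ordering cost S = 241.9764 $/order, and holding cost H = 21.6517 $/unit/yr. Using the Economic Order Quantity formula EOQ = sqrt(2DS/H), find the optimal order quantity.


2*D*S = 2 * 35904.5374 * 241.9764 = 17376101.4074
2*D*S/H = 802528.2730
EOQ = sqrt(802528.2730) = 895.8394

895.8394 units


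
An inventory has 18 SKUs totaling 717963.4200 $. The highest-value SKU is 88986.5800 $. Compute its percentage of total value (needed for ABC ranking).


Top item = 88986.5800
Total = 717963.4200
Percentage = 88986.5800 / 717963.4200 * 100 = 12.3943

12.3943%


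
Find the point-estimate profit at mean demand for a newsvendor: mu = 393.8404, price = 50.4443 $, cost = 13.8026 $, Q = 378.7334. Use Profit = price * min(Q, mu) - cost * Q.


Sales at mu = min(378.7334, 393.8404) = 378.7334
Revenue = 50.4443 * 378.7334 = 19104.9412
Total cost = 13.8026 * 378.7334 = 5227.5056
Profit = 19104.9412 - 5227.5056 = 13877.4356

13877.4356 $


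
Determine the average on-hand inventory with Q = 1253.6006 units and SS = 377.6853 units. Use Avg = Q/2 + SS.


Q/2 = 626.8003
Avg = 626.8003 + 377.6853 = 1004.4856

1004.4856 units


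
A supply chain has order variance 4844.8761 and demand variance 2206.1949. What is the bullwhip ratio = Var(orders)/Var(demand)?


BW = 4844.8761 / 2206.1949 = 2.1960

2.1960


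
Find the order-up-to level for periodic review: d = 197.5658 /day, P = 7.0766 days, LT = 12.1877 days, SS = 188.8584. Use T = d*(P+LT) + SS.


P + LT = 19.2643
d*(P+LT) = 197.5658 * 19.2643 = 3805.9668
T = 3805.9668 + 188.8584 = 3994.8252

3994.8252 units


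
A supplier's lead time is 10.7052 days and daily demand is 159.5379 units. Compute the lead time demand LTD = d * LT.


LTD = 159.5379 * 10.7052 = 1707.8851

1707.8851 units


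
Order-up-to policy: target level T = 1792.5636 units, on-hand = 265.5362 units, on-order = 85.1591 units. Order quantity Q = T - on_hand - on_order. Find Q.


Inventory position = OH + OO = 265.5362 + 85.1591 = 350.6953
Q = 1792.5636 - 350.6953 = 1441.8683

1441.8683 units


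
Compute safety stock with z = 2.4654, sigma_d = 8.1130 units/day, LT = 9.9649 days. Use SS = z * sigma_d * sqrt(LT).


sqrt(LT) = sqrt(9.9649) = 3.1567
SS = 2.4654 * 8.1130 * 3.1567 = 63.1401

63.1401 units


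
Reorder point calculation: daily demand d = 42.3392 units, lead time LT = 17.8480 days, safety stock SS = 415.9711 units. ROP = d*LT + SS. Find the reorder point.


d*LT = 42.3392 * 17.8480 = 755.6700
ROP = 755.6700 + 415.9711 = 1171.6411

1171.6411 units


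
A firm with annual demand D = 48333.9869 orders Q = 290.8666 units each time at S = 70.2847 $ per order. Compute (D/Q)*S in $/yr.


Number of orders = D/Q = 166.1724
Cost = 166.1724 * 70.2847 = 11679.3739

11679.3739 $/yr


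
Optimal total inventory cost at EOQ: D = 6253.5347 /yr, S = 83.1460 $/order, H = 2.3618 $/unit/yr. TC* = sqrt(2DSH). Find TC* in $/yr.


2*D*S*H = 2456066.0329
TC* = sqrt(2456066.0329) = 1567.1841

1567.1841 $/yr


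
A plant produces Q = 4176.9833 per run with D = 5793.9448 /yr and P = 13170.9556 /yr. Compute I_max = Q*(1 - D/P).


D/P = 0.4399
1 - D/P = 0.5601
I_max = 4176.9833 * 0.5601 = 2339.5152

2339.5152 units


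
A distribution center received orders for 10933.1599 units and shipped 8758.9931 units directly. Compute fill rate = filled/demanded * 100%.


FR = 8758.9931 / 10933.1599 * 100 = 80.1140

80.1140%


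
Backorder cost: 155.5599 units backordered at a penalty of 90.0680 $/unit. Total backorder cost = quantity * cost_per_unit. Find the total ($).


Total = 155.5599 * 90.0680 = 14010.9691

14010.9691 $


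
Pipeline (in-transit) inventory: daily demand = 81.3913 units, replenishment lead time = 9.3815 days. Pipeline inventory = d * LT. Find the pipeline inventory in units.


Pipeline = 81.3913 * 9.3815 = 763.5725

763.5725 units


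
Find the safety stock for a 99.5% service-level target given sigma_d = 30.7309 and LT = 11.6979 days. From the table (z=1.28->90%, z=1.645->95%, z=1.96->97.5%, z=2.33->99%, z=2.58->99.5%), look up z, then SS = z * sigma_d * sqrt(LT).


From the table, SL = 99.5% corresponds to z = 2.58
sqrt(LT) = sqrt(11.6979) = 3.4202
SS = 2.58 * 30.7309 * 3.4202 = 271.1746

271.1746 units
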